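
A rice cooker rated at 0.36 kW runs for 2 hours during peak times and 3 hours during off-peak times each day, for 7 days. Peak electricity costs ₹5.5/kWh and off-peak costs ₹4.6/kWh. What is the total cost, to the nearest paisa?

Peak energy = 0.36 kW × 2 h × 7 = 5.04 kWh
Off-peak energy = 0.36 kW × 3 h × 7 = 7.56 kWh
Cost = 5.04 × ₹5.5 + 7.56 × ₹4.6 = ₹27.72 + ₹34.776 = ₹62.50

₹62.50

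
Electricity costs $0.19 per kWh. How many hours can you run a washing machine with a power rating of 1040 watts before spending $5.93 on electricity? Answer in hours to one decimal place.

Energy available = $5.93 ÷ $0.19/kWh = 31.2105 kWh
Hours = 31.2105 kWh ÷ 1.04 kW = 30.0 h

30.0 h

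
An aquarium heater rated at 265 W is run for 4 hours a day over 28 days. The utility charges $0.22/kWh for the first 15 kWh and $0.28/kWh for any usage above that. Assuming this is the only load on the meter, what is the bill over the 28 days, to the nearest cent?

$7.41

Runtime = 4 h/day × 28 days = 112 h
Energy = 0.265 kW × 112 h = 29.68 kWh
Tier 1 (0–15 kWh): 15 × $0.22 = $3.3
Above 15 kWh: 14.68 × $0.28 = $4.1104
Bill = $7.41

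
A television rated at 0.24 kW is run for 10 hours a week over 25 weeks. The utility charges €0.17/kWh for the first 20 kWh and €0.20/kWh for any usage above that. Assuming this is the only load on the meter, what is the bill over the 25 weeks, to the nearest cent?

Runtime = 10 h/week × 25 weeks = 250 h
Energy = 0.24 kW × 250 h = 60 kWh
Tier 1 (0–20 kWh): 20 × €0.17 = €3.4
Above 20 kWh: 40 × €0.20 = €8
Bill = €11.40

€11.40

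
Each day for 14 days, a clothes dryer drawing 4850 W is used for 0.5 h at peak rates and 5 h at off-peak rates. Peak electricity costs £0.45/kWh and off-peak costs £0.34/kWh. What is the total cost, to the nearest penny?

£130.71

Peak energy = 4.85 kW × 0.5 h × 14 = 33.95 kWh
Off-peak energy = 4.85 kW × 5 h × 14 = 339.5 kWh
Cost = 33.95 × £0.45 + 339.5 × £0.34 = £15.2775 + £115.43 = £130.71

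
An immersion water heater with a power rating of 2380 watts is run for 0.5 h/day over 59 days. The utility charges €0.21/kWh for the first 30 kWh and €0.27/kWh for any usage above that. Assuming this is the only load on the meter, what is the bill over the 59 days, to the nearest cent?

Runtime = 0.5 h/day × 59 days = 29.5 h
Energy = 2.38 kW × 29.5 h = 70.21 kWh
Tier 1 (0–30 kWh): 30 × €0.21 = €6.3
Above 30 kWh: 40.21 × €0.27 = €10.8567
Bill = €17.16

€17.16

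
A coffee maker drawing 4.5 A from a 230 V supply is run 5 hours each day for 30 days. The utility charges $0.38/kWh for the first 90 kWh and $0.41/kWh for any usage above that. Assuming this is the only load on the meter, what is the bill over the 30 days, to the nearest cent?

$60.95

Power = 4.5 A × 230 V = 1035 W = 1.035 kW
Runtime = 5 h/day × 30 days = 150 h
Energy = 1.035 kW × 150 h = 155.25 kWh
Tier 1 (0–90 kWh): 90 × $0.38 = $34.2
Above 90 kWh: 65.25 × $0.41 = $26.7525
Bill = $60.95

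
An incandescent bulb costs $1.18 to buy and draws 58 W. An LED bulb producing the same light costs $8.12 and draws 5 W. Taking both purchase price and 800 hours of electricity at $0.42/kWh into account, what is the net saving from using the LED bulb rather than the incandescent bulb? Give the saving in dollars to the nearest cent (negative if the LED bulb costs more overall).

$10.87

incandescent bulb: $1.18 + (58/1000) kW × 800 h × $0.42 = $1.18 + $19.488 = $20.668
LED bulb: $8.12 + (5/1000) kW × 800 h × $0.42 = $8.12 + $1.68 = $9.8
Saving = $20.668 − $9.8 = $10.868 → $10.87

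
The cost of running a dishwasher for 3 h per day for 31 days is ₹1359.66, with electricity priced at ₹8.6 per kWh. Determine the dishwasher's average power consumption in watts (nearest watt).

1700 W

Energy = ₹1359.66 ÷ ₹8.6/kWh = 158.1 kWh
Runtime = 3 h/day × 31 days = 93 h
Power = 158.1 kWh ÷ 93 h = 1.7 kW = 1700 W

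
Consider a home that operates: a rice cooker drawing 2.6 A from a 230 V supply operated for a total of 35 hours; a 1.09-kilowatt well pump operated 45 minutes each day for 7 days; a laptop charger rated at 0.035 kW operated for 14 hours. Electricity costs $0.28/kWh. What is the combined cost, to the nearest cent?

$7.60

rice cooker: Power = 2.6 A × 230 V = 598 W = 0.598 kW
rice cooker: 0.598 kW × 35 h = 20.93 kWh
well pump: Runtime = 45 min × 7 = 315 min = 5.25 h
well pump: 1.09 kW × 5.25 h = 5.7225 kWh
laptop charger: 0.035 kW × 14 h = 0.49 kWh
Total energy = 27.1425 kWh
Cost = 27.1425 × $0.28 = $7.60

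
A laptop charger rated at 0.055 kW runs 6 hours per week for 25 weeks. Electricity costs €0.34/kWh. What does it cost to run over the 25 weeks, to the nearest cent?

Runtime = 6 h/week × 25 weeks = 150 h
Energy = 0.055 kW × 150 h = 8.25 kWh
Cost = 8.25 kWh × €0.34/kWh = €2.81

€2.81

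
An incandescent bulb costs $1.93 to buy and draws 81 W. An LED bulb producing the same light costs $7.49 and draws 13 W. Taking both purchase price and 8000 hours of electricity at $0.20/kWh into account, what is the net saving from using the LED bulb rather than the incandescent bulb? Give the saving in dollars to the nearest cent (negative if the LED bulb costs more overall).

incandescent bulb: $1.93 + (81/1000) kW × 8000 h × $0.20 = $1.93 + $129.6 = $131.53
LED bulb: $7.49 + (13/1000) kW × 8000 h × $0.20 = $7.49 + $20.8 = $28.29
Saving = $131.53 − $28.29 = $103.24

$103.24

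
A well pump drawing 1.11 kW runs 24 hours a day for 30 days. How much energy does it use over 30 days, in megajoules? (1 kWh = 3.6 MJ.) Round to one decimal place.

Runtime = 24 h × 30 = 720 h
Energy = 1.11 kW × 720 h = 799.2 kWh
= 799.2 × 3.6 MJ = 2877.1 MJ

2877.1 MJ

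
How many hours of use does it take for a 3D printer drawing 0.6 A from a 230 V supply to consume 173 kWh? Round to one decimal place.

Power = 0.6 A × 230 V = 138 W = 0.138 kW
Hours = 173 kWh ÷ 0.138 kW = 1253.6 h

1253.6 h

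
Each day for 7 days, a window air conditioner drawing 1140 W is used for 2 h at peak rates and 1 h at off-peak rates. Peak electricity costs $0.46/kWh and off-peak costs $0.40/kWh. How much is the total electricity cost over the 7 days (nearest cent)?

Peak energy = 1.14 kW × 2 h × 7 = 15.96 kWh
Off-peak energy = 1.14 kW × 1 h × 7 = 7.98 kWh
Cost = 15.96 × $0.46 + 7.98 × $0.40 = $7.3416 + $3.192 = $10.53

$10.53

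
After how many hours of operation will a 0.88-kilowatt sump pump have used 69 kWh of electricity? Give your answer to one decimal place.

78.4 h

Hours = 69 kWh ÷ 0.88 kW = 78.4 h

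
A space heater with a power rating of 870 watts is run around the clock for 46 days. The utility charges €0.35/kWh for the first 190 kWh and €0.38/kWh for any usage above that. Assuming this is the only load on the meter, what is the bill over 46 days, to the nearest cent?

€359.28

Runtime = 24 h × 46 = 1104 h
Energy = 0.87 kW × 1104 h = 960.48 kWh
Tier 1 (0–190 kWh): 190 × €0.35 = €66.5
Above 190 kWh: 770.48 × €0.38 = €292.7824
Bill = €359.28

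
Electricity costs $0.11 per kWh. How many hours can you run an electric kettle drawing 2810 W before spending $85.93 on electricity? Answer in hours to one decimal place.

Energy available = $85.93 ÷ $0.11/kWh = 781.1818 kWh
Hours = 781.1818 kWh ÷ 2.81 kW = 278.0 h

278.0 h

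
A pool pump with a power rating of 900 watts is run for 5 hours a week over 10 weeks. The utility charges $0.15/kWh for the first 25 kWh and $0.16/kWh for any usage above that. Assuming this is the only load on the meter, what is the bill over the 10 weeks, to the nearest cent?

$6.95

Runtime = 5 h/week × 10 weeks = 50 h
Energy = 0.9 kW × 50 h = 45 kWh
Tier 1 (0–25 kWh): 25 × $0.15 = $3.75
Above 25 kWh: 20 × $0.16 = $3.2
Bill = $6.95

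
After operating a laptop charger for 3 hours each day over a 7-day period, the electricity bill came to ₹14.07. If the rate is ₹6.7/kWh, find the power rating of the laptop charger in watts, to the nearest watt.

Energy = ₹14.07 ÷ ₹6.7/kWh = 2.1 kWh
Runtime = 3 h/day × 7 days = 21 h
Power = 2.1 kWh ÷ 21 h = 0.1 kW = 100 W

100 W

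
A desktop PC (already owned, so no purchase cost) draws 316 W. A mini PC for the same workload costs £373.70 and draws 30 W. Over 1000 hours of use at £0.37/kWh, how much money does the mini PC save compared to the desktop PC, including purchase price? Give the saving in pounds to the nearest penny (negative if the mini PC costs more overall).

-£267.88

desktop PC: £0.00 + (316/1000) kW × 1000 h × £0.37 = £0.00 + £116.92 = £116.92
mini PC: £373.70 + (30/1000) kW × 1000 h × £0.37 = £373.70 + £11.1 = £384.8
Saving = £116.92 − £384.8 = −£267.88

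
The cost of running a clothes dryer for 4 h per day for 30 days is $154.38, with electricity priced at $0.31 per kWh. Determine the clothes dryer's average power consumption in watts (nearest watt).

4150 W

Energy = $154.38 ÷ $0.31/kWh = 498 kWh
Runtime = 4 h/day × 30 days = 120 h
Power = 498 kWh ÷ 120 h = 4.15 kW = 4150 W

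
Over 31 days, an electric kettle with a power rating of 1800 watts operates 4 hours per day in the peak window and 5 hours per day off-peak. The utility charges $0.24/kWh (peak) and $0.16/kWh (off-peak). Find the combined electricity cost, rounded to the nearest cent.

Peak energy = 1.8 kW × 4 h × 31 = 223.2 kWh
Off-peak energy = 1.8 kW × 5 h × 31 = 279 kWh
Cost = 223.2 × $0.24 + 279 × $0.16 = $53.568 + $44.64 = $98.21

$98.21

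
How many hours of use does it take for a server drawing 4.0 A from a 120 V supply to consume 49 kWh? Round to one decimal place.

102.1 h

Power = 4.0 A × 120 V = 480 W = 0.48 kW
Hours = 49 kWh ÷ 0.48 kW = 102.1 h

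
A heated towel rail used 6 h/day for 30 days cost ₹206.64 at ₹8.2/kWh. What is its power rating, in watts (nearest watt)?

Energy = ₹206.64 ÷ ₹8.2/kWh = 25.2 kWh
Runtime = 6 h/day × 30 days = 180 h
Power = 25.2 kWh ÷ 180 h = 0.14 kW = 140 W

140 W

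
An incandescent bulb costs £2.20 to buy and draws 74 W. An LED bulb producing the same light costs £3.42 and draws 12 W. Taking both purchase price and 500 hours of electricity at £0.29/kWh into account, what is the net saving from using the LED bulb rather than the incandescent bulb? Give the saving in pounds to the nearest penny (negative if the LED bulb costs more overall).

incandescent bulb: £2.20 + (74/1000) kW × 500 h × £0.29 = £2.20 + £10.73 = £12.93
LED bulb: £3.42 + (12/1000) kW × 500 h × £0.29 = £3.42 + £1.74 = £5.16
Saving = £12.93 − £5.16 = £7.77

£7.77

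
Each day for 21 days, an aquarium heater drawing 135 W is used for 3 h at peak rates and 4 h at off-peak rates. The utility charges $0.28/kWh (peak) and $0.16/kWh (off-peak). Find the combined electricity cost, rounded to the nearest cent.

$4.20

Peak energy = 0.135 kW × 3 h × 21 = 8.505 kWh
Off-peak energy = 0.135 kW × 4 h × 21 = 11.34 kWh
Cost = 8.505 × $0.28 + 11.34 × $0.16 = $2.3814 + $1.8144 = $4.20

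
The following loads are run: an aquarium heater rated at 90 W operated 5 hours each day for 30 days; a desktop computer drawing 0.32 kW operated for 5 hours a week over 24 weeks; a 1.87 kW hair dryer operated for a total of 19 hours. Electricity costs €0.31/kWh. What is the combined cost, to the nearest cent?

€27.10

aquarium heater: Runtime = 5 h/day × 30 days = 150 h
aquarium heater: 0.09 kW × 150 h = 13.5 kWh
desktop computer: Runtime = 5 h/week × 24 weeks = 120 h
desktop computer: 0.32 kW × 120 h = 38.4 kWh
hair dryer: 1.87 kW × 19 h = 35.53 kWh
Total energy = 87.43 kWh
Cost = 87.43 × €0.31 = €27.10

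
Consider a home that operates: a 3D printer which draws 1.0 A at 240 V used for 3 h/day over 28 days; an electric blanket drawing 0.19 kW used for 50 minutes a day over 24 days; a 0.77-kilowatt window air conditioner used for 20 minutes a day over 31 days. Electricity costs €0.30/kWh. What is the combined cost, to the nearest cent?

3D printer: Power = 1.0 A × 240 V = 240 W = 0.24 kW
3D printer: Runtime = 3 h/day × 28 days = 84 h
3D printer: 0.24 kW × 84 h = 20.16 kWh
electric blanket: Runtime = 50 min × 24 = 1200 min = 20 h
electric blanket: 0.19 kW × 20 h = 3.8 kWh
window air conditioner: Runtime = 20 min × 31 = 620 min = 10.333333… h
window air conditioner: 0.77 kW × 10.333333… h = 7.956666… kWh
Total energy = 31.916666… kWh
Cost = 31.916666… × €0.30 = €9.58

€9.58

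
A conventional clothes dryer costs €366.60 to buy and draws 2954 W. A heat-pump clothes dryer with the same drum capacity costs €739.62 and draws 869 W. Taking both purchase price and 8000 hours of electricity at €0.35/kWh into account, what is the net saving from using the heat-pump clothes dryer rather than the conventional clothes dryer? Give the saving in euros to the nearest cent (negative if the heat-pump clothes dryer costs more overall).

conventional clothes dryer: €366.60 + (2954/1000) kW × 8000 h × €0.35 = €366.60 + €8271.2 = €8637.8
heat-pump clothes dryer: €739.62 + (869/1000) kW × 8000 h × €0.35 = €739.62 + €2433.2 = €3172.82
Saving = €8637.8 − €3172.82 = €5464.98

€5464.98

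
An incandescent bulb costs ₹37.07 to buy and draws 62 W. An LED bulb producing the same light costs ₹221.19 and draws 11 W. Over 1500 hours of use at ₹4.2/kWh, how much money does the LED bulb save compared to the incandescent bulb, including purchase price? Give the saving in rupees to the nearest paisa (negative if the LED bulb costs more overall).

₹137.18

incandescent bulb: ₹37.07 + (62/1000) kW × 1500 h × ₹4.2 = ₹37.07 + ₹390.6 = ₹427.67
LED bulb: ₹221.19 + (11/1000) kW × 1500 h × ₹4.2 = ₹221.19 + ₹69.3 = ₹290.49
Saving = ₹427.67 − ₹290.49 = ₹137.18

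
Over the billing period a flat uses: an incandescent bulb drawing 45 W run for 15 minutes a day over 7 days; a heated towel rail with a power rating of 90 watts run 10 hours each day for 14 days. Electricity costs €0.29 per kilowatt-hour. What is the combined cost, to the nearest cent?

incandescent bulb: Runtime = 15 min × 7 = 105 min = 1.75 h
incandescent bulb: 0.045 kW × 1.75 h = 0.07875 kWh
heated towel rail: Runtime = 10 h/day × 14 days = 140 h
heated towel rail: 0.09 kW × 140 h = 12.6 kWh
Total energy = 12.67875 kWh
Cost = 12.67875 × €0.29 = €3.68

€3.68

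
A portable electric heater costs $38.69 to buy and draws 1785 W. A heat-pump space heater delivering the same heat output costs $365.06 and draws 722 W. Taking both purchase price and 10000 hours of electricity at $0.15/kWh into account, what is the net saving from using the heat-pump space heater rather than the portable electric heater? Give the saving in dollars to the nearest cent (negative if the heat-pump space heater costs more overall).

portable electric heater: $38.69 + (1785/1000) kW × 10000 h × $0.15 = $38.69 + $2677.5 = $2716.19
heat-pump space heater: $365.06 + (722/1000) kW × 10000 h × $0.15 = $365.06 + $1083 = $1448.06
Saving = $2716.19 − $1448.06 = $1268.13

$1268.13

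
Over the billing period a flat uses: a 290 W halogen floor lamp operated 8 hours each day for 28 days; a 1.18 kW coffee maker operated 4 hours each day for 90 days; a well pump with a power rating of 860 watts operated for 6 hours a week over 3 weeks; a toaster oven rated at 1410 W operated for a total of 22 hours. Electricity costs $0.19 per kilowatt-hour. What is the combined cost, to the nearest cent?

$101.89

halogen floor lamp: Runtime = 8 h/day × 28 days = 224 h
halogen floor lamp: 0.29 kW × 224 h = 64.96 kWh
coffee maker: Runtime = 4 h/day × 90 days = 360 h
coffee maker: 1.18 kW × 360 h = 424.8 kWh
well pump: Runtime = 6 h/week × 3 weeks = 18 h
well pump: 0.86 kW × 18 h = 15.48 kWh
toaster oven: 1.41 kW × 22 h = 31.02 kWh
Total energy = 536.26 kWh
Cost = 536.26 × $0.19 = $101.89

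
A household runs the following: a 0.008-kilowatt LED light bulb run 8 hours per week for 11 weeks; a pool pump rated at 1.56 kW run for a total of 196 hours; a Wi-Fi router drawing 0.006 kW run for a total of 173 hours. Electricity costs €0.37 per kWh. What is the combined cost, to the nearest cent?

€113.78

LED light bulb: Runtime = 8 h/week × 11 weeks = 88 h
LED light bulb: 0.008 kW × 88 h = 0.704 kWh
pool pump: 1.56 kW × 196 h = 305.76 kWh
Wi-Fi router: 0.006 kW × 173 h = 1.038 kWh
Total energy = 307.502 kWh
Cost = 307.502 × €0.37 = €113.78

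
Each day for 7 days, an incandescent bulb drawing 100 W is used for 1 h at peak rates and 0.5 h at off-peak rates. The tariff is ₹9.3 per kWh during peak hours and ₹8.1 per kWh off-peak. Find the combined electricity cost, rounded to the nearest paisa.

₹9.35

Peak energy = 0.1 kW × 1 h × 7 = 0.7 kWh
Off-peak energy = 0.1 kW × 0.5 h × 7 = 0.35 kWh
Cost = 0.7 × ₹9.3 + 0.35 × ₹8.1 = ₹6.51 + ₹2.835 = ₹9.35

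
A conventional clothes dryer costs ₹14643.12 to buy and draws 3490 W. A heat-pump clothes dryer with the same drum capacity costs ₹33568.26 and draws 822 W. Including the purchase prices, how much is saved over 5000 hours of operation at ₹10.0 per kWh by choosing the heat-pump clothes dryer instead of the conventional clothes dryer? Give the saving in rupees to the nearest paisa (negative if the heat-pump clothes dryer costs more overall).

₹114474.86

conventional clothes dryer: ₹14643.12 + (3490/1000) kW × 5000 h × ₹10.0 = ₹14643.12 + ₹174500 = ₹189143.12
heat-pump clothes dryer: ₹33568.26 + (822/1000) kW × 5000 h × ₹10.0 = ₹33568.26 + ₹41100 = ₹74668.26
Saving = ₹189143.12 − ₹74668.26 = ₹114474.86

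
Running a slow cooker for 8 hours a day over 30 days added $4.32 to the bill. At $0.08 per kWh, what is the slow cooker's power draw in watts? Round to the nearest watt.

Energy = $4.32 ÷ $0.08/kWh = 54 kWh
Runtime = 8 h/day × 30 days = 240 h
Power = 54 kWh ÷ 240 h = 0.225 kW = 225 W

225 W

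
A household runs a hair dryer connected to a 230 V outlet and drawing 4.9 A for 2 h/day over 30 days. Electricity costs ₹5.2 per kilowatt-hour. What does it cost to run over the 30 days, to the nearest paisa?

₹351.62

Power = 4.9 A × 230 V = 1127 W = 1.127 kW
Runtime = 2 h/day × 30 days = 60 h
Energy = 1.127 kW × 60 h = 67.62 kWh
Cost = 67.62 kWh × ₹5.2/kWh = ₹351.62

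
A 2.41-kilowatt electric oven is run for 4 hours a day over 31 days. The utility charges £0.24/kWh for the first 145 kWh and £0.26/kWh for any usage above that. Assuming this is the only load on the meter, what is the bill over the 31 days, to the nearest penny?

£74.80

Runtime = 4 h/day × 31 days = 124 h
Energy = 2.41 kW × 124 h = 298.84 kWh
Tier 1 (0–145 kWh): 145 × £0.24 = £34.8
Above 145 kWh: 153.84 × £0.26 = £39.9984
Bill = £74.80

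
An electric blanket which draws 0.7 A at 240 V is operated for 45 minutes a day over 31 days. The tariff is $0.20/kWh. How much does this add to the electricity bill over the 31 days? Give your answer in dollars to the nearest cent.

$0.78

Power = 0.7 A × 240 V = 168 W = 0.168 kW
Runtime = 45 min × 31 = 1395 min = 23.25 h
Energy = 0.168 kW × 23.25 h = 3.906 kWh
Cost = 3.906 kWh × $0.20/kWh = $0.78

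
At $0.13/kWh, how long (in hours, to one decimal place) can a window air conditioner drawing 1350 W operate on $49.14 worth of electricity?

Energy available = $49.14 ÷ $0.13/kWh = 378 kWh
Hours = 378 kWh ÷ 1.35 kW = 280.0 h

280.0 h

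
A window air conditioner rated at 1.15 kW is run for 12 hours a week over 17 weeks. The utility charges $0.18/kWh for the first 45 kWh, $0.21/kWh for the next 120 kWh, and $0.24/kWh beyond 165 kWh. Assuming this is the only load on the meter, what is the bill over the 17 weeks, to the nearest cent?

$50.00

Runtime = 12 h/week × 17 weeks = 204 h
Energy = 1.15 kW × 204 h = 234.6 kWh
Tier 1 (0–45 kWh): 45 × $0.18 = $8.1
Tier 2 (45–165 kWh): 120 × $0.21 = $25.2
Above 165 kWh: 69.6 × $0.24 = $16.704
Bill = $50.00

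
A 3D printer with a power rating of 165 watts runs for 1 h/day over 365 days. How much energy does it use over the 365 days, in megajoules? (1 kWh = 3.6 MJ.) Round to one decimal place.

216.8 MJ

Runtime = 1 h/day × 365 days = 365 h
Energy = 0.165 kW × 365 h = 60.225 kWh
= 60.225 × 3.6 MJ = 216.8 MJ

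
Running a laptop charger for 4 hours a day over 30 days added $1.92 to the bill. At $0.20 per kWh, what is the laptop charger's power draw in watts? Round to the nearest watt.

Energy = $1.92 ÷ $0.20/kWh = 9.6 kWh
Runtime = 4 h/day × 30 days = 120 h
Power = 9.6 kWh ÷ 120 h = 0.08 kW = 80 W

80 W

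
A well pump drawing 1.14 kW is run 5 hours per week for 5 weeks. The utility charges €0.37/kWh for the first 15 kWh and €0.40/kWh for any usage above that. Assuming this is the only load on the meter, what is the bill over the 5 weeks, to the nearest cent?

€10.95

Runtime = 5 h/week × 5 weeks = 25 h
Energy = 1.14 kW × 25 h = 28.5 kWh
Tier 1 (0–15 kWh): 15 × €0.37 = €5.55
Above 15 kWh: 13.5 × €0.40 = €5.4
Bill = €10.95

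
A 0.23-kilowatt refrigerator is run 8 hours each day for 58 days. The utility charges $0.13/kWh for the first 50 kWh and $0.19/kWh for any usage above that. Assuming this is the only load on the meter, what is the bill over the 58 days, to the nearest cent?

Runtime = 8 h/day × 58 days = 464 h
Energy = 0.23 kW × 464 h = 106.72 kWh
Tier 1 (0–50 kWh): 50 × $0.13 = $6.5
Above 50 kWh: 56.72 × $0.19 = $10.7768
Bill = $17.28

$17.28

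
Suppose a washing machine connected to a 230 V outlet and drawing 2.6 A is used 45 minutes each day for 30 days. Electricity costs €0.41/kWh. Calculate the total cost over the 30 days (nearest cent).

Power = 2.6 A × 230 V = 598 W = 0.598 kW
Runtime = 45 min × 30 = 1350 min = 22.5 h
Energy = 0.598 kW × 22.5 h = 13.455 kWh
Cost = 13.455 kWh × €0.41/kWh = €5.52

€5.52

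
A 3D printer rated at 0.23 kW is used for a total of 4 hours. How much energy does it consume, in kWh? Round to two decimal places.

Energy = 0.23 kW × 4 h = 0.92 kWh

0.92 kWh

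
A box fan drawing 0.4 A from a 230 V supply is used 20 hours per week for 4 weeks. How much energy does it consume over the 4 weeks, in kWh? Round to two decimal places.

Power = 0.4 A × 230 V = 92 W = 0.092 kW
Runtime = 20 h/week × 4 weeks = 80 h
Energy = 0.092 kW × 80 h = 7.36 kWh

7.36 kWh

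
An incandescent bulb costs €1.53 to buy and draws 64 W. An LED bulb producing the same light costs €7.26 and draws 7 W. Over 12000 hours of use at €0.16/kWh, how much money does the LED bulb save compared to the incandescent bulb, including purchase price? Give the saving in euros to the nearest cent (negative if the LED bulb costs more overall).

€103.71

incandescent bulb: €1.53 + (64/1000) kW × 12000 h × €0.16 = €1.53 + €122.88 = €124.41
LED bulb: €7.26 + (7/1000) kW × 12000 h × €0.16 = €7.26 + €13.44 = €20.7
Saving = €124.41 − €20.7 = €103.71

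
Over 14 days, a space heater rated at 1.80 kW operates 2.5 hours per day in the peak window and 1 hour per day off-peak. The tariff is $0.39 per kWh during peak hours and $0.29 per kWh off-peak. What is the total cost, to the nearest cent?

Peak energy = 1.8 kW × 2.5 h × 14 = 63 kWh
Off-peak energy = 1.8 kW × 1 h × 14 = 25.2 kWh
Cost = 63 × $0.39 + 25.2 × $0.29 = $24.57 + $7.308 = $31.88

$31.88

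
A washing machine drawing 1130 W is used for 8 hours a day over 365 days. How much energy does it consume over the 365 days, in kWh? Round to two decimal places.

Runtime = 8 h/day × 365 days = 2920 h
Energy = 1.13 kW × 2920 h = 3299.6 kWh

3299.60 kWh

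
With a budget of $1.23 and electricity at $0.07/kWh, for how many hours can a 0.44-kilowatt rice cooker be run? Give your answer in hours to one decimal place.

39.9 h

Energy available = $1.23 ÷ $0.07/kWh = 17.5714 kWh
Hours = 17.5714 kWh ÷ 0.44 kW = 39.9 h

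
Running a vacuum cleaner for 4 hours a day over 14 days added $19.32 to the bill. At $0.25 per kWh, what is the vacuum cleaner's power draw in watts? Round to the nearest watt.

Energy = $19.32 ÷ $0.25/kWh = 77.28 kWh
Runtime = 4 h/day × 14 days = 56 h
Power = 77.28 kWh ÷ 56 h = 1.38 kW = 1380 W

1380 W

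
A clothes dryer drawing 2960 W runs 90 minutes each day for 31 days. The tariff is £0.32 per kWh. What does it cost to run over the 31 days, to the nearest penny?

Runtime = 90 min × 31 = 2790 min = 46.5 h
Energy = 2.96 kW × 46.5 h = 137.64 kWh
Cost = 137.64 kWh × £0.32/kWh = £44.04

£44.04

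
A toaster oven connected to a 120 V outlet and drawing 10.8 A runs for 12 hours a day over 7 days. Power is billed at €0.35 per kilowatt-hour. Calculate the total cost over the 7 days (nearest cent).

Power = 10.8 A × 120 V = 1296 W = 1.296 kW
Runtime = 12 h/day × 7 days = 84 h
Energy = 1.296 kW × 84 h = 108.864 kWh
Cost = 108.864 kWh × €0.35/kWh = €38.10

€38.10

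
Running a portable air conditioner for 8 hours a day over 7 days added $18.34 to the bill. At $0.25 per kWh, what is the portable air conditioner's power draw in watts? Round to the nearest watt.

1310 W

Energy = $18.34 ÷ $0.25/kWh = 73.36 kWh
Runtime = 8 h/day × 7 days = 56 h
Power = 73.36 kWh ÷ 56 h = 1.31 kW = 1310 W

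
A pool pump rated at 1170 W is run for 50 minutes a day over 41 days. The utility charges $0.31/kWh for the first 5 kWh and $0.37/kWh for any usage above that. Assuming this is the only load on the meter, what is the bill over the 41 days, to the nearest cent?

$14.49

Runtime = 50 min × 41 = 2050 min = 34.166666… h
Energy = 1.17 kW × 34.166666… h = 39.975 kWh
Tier 1 (0–5 kWh): 5 × $0.31 = $1.55
Above 5 kWh: 34.975 × $0.37 = $12.94075
Bill = $14.49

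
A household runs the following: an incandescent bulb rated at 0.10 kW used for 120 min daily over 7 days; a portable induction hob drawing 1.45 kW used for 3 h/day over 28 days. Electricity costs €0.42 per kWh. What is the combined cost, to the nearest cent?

incandescent bulb: Runtime = 120 min × 7 = 840 min = 14 h
incandescent bulb: 0.1 kW × 14 h = 1.4 kWh
portable induction hob: Runtime = 3 h/day × 28 days = 84 h
portable induction hob: 1.45 kW × 84 h = 121.8 kWh
Total energy = 123.2 kWh
Cost = 123.2 × €0.42 = €51.74

€51.74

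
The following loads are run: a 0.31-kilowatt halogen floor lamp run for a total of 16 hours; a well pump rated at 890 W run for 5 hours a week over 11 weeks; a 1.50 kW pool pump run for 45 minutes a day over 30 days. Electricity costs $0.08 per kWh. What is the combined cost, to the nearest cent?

halogen floor lamp: 0.31 kW × 16 h = 4.96 kWh
well pump: Runtime = 5 h/week × 11 weeks = 55 h
well pump: 0.89 kW × 55 h = 48.95 kWh
pool pump: Runtime = 45 min × 30 = 1350 min = 22.5 h
pool pump: 1.5 kW × 22.5 h = 33.75 kWh
Total energy = 87.66 kWh
Cost = 87.66 × $0.08 = $7.01

$7.01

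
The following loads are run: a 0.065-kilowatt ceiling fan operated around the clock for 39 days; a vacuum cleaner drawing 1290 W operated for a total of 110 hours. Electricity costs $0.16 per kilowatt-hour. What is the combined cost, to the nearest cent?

$32.44

ceiling fan: Runtime = 24 h × 39 = 936 h
ceiling fan: 0.065 kW × 936 h = 60.84 kWh
vacuum cleaner: 1.29 kW × 110 h = 141.9 kWh
Total energy = 202.74 kWh
Cost = 202.74 × $0.16 = $32.44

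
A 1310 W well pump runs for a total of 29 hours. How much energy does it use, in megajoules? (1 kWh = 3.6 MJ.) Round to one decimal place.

136.8 MJ

Energy = 1.31 kW × 29 h = 37.99 kWh
= 37.99 × 3.6 MJ = 136.8 MJ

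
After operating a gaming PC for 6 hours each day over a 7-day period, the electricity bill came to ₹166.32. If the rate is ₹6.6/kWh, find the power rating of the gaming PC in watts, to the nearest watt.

Energy = ₹166.32 ÷ ₹6.6/kWh = 25.2 kWh
Runtime = 6 h/day × 7 days = 42 h
Power = 25.2 kWh ÷ 42 h = 0.6 kW = 600 W

600 W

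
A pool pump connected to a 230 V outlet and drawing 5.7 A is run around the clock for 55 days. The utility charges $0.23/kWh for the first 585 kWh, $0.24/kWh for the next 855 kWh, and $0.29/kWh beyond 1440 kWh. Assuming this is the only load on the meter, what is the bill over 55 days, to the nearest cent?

$424.00

Power = 5.7 A × 230 V = 1311 W = 1.311 kW
Runtime = 24 h × 55 = 1320 h
Energy = 1.311 kW × 1320 h = 1730.52 kWh
Tier 1 (0–585 kWh): 585 × $0.23 = $134.55
Tier 2 (585–1440 kWh): 855 × $0.24 = $205.2
Above 1440 kWh: 290.52 × $0.29 = $84.2508
Bill = $424.00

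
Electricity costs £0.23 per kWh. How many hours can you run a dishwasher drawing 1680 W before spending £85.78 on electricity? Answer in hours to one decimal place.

222.0 h

Energy available = £85.78 ÷ £0.23/kWh = 372.9565 kWh
Hours = 372.9565 kWh ÷ 1.68 kW = 222.0 h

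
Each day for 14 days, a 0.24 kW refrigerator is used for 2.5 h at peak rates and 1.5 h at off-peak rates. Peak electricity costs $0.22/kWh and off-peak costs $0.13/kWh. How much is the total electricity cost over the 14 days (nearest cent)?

Peak energy = 0.24 kW × 2.5 h × 14 = 8.4 kWh
Off-peak energy = 0.24 kW × 1.5 h × 14 = 5.04 kWh
Cost = 8.4 × $0.22 + 5.04 × $0.13 = $1.848 + $0.6552 = $2.50

$2.50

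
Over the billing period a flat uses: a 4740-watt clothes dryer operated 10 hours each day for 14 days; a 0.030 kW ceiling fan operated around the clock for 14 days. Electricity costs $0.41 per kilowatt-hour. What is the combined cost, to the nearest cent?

clothes dryer: Runtime = 10 h/day × 14 days = 140 h
clothes dryer: 4.74 kW × 140 h = 663.6 kWh
ceiling fan: Runtime = 24 h × 14 = 336 h
ceiling fan: 0.03 kW × 336 h = 10.08 kWh
Total energy = 673.68 kWh
Cost = 673.68 × $0.41 = $276.21

$276.21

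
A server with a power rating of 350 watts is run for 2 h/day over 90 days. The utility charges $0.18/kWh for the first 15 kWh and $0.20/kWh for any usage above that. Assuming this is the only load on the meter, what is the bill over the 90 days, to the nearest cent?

$12.30

Runtime = 2 h/day × 90 days = 180 h
Energy = 0.35 kW × 180 h = 63 kWh
Tier 1 (0–15 kWh): 15 × $0.18 = $2.7
Above 15 kWh: 48 × $0.20 = $9.6
Bill = $12.30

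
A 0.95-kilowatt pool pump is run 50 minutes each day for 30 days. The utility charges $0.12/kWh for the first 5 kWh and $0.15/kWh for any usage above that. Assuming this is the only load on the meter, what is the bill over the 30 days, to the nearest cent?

Runtime = 50 min × 30 = 1500 min = 25 h
Energy = 0.95 kW × 25 h = 23.75 kWh
Tier 1 (0–5 kWh): 5 × $0.12 = $0.6
Above 5 kWh: 18.75 × $0.15 = $2.8125
Bill = $3.41

$3.41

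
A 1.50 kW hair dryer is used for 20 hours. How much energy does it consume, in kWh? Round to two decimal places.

Energy = 1.5 kW × 20 h = 30 kWh

30.00 kWh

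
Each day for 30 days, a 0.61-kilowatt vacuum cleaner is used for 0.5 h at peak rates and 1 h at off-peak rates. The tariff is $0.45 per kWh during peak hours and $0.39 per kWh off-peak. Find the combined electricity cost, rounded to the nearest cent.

Peak energy = 0.61 kW × 0.5 h × 30 = 9.15 kWh
Off-peak energy = 0.61 kW × 1 h × 30 = 18.3 kWh
Cost = 9.15 × $0.45 + 18.3 × $0.39 = $4.1175 + $7.137 = $11.25

$11.25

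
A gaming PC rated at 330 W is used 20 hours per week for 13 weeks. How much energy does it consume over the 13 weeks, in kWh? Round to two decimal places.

85.80 kWh

Runtime = 20 h/week × 13 weeks = 260 h
Energy = 0.33 kW × 260 h = 85.8 kWh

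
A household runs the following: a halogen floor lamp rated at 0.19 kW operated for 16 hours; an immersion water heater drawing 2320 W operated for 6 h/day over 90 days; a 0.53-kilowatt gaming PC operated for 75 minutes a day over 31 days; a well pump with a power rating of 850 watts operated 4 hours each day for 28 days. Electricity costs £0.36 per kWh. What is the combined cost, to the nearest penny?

halogen floor lamp: 0.19 kW × 16 h = 3.04 kWh
immersion water heater: Runtime = 6 h/day × 90 days = 540 h
immersion water heater: 2.32 kW × 540 h = 1252.8 kWh
gaming PC: Runtime = 75 min × 31 = 2325 min = 38.75 h
gaming PC: 0.53 kW × 38.75 h = 20.5375 kWh
well pump: Runtime = 4 h/day × 28 days = 112 h
well pump: 0.85 kW × 112 h = 95.2 kWh
Total energy = 1371.5775 kWh
Cost = 1371.5775 × £0.36 = £493.77

£493.77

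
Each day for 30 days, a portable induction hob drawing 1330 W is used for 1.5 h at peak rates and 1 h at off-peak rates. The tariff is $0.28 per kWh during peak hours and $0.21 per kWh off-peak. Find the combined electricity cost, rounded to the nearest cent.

$25.14

Peak energy = 1.33 kW × 1.5 h × 30 = 59.85 kWh
Off-peak energy = 1.33 kW × 1 h × 30 = 39.9 kWh
Cost = 59.85 × $0.28 + 39.9 × $0.21 = $16.758 + $8.379 = $25.14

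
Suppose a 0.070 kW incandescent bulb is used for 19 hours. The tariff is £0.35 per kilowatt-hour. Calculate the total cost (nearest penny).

£0.47

Energy = 0.07 kW × 19 h = 1.33 kWh
Cost = 1.33 kWh × £0.35/kWh = £0.47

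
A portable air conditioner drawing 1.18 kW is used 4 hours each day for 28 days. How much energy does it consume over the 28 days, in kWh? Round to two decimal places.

132.16 kWh

Runtime = 4 h/day × 28 days = 112 h
Energy = 1.18 kW × 112 h = 132.16 kWh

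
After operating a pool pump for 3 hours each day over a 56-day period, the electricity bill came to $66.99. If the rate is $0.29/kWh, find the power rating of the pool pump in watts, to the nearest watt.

1375 W

Energy = $66.99 ÷ $0.29/kWh = 231 kWh
Runtime = 3 h/day × 56 days = 168 h
Power = 231 kWh ÷ 168 h = 1.375 kW = 1375 W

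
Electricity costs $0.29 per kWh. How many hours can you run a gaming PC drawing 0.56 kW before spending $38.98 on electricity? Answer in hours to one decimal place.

Energy available = $38.98 ÷ $0.29/kWh = 134.4138 kWh
Hours = 134.4138 kWh ÷ 0.56 kW = 240.0 h

240.0 h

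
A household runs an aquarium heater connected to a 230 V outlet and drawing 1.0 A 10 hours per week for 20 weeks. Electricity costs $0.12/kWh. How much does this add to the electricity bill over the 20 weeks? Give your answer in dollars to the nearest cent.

$5.52

Power = 1.0 A × 230 V = 230 W = 0.23 kW
Runtime = 10 h/week × 20 weeks = 200 h
Energy = 0.23 kW × 200 h = 46 kWh
Cost = 46 kWh × $0.12/kWh = $5.52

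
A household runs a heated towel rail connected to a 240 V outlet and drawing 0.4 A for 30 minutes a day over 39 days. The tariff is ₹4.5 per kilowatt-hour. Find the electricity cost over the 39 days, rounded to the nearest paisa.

Power = 0.4 A × 240 V = 96 W = 0.096 kW
Runtime = 30 min × 39 = 1170 min = 19.5 h
Energy = 0.096 kW × 19.5 h = 1.872 kWh
Cost = 1.872 kWh × ₹4.5/kWh = ₹8.42

₹8.42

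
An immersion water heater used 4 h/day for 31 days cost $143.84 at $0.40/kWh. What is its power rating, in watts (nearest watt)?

Energy = $143.84 ÷ $0.40/kWh = 359.6 kWh
Runtime = 4 h/day × 31 days = 124 h
Power = 359.6 kWh ÷ 124 h = 2.9 kW = 2900 W

2900 W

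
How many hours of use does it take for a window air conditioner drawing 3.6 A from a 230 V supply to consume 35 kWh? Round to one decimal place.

Power = 3.6 A × 230 V = 828 W = 0.828 kW
Hours = 35 kWh ÷ 0.828 kW = 42.3 h

42.3 h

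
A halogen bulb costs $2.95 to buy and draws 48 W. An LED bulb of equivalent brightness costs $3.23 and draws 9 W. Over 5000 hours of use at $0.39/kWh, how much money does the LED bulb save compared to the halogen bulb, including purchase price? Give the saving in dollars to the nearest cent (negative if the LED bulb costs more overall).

$75.77

halogen bulb: $2.95 + (48/1000) kW × 5000 h × $0.39 = $2.95 + $93.6 = $96.55
LED bulb: $3.23 + (9/1000) kW × 5000 h × $0.39 = $3.23 + $17.55 = $20.78
Saving = $96.55 − $20.78 = $75.77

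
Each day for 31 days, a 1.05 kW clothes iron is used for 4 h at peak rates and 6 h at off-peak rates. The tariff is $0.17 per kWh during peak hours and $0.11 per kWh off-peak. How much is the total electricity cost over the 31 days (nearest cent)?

Peak energy = 1.05 kW × 4 h × 31 = 130.2 kWh
Off-peak energy = 1.05 kW × 6 h × 31 = 195.3 kWh
Cost = 130.2 × $0.17 + 195.3 × $0.11 = $22.134 + $21.483 = $43.62

$43.62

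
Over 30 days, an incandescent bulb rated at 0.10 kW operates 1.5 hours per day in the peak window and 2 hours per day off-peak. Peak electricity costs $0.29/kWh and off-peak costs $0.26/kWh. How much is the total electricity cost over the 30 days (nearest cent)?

$2.87

Peak energy = 0.1 kW × 1.5 h × 30 = 4.5 kWh
Off-peak energy = 0.1 kW × 2 h × 30 = 6 kWh
Cost = 4.5 × $0.29 + 6 × $0.26 = $1.305 + $1.56 = $2.87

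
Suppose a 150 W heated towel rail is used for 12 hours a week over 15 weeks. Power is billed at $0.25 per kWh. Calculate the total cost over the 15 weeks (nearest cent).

$6.75

Runtime = 12 h/week × 15 weeks = 180 h
Energy = 0.15 kW × 180 h = 27 kWh
Cost = 27 kWh × $0.25/kWh = $6.75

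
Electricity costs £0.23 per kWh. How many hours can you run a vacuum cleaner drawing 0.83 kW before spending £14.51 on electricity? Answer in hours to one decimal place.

Energy available = £14.51 ÷ £0.23/kWh = 63.087 kWh
Hours = 63.087 kWh ÷ 0.83 kW = 76.0 h

76.0 h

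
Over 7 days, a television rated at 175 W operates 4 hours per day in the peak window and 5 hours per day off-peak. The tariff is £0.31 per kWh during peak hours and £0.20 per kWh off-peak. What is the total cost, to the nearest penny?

Peak energy = 0.175 kW × 4 h × 7 = 4.9 kWh
Off-peak energy = 0.175 kW × 5 h × 7 = 6.125 kWh
Cost = 4.9 × £0.31 + 6.125 × £0.20 = £1.519 + £1.225 = £2.74

£2.74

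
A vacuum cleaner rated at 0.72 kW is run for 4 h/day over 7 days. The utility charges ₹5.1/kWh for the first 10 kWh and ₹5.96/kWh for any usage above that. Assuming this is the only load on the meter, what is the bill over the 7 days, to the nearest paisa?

₹111.55

Runtime = 4 h/day × 7 days = 28 h
Energy = 0.72 kW × 28 h = 20.16 kWh
Tier 1 (0–10 kWh): 10 × ₹5.1 = ₹51
Above 10 kWh: 10.16 × ₹5.96 = ₹60.5536
Bill = ₹111.55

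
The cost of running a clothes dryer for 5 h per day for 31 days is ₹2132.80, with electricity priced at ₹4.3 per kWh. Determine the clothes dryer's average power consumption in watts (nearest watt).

Energy = ₹2132.80 ÷ ₹4.3/kWh = 496 kWh
Runtime = 5 h/day × 31 days = 155 h
Power = 496 kWh ÷ 155 h = 3.2 kW = 3200 W

3200 W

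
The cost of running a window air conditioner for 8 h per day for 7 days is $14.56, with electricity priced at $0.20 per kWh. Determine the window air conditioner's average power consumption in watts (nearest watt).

1300 W

Energy = $14.56 ÷ $0.20/kWh = 72.8 kWh
Runtime = 8 h/day × 7 days = 56 h
Power = 72.8 kWh ÷ 56 h = 1.3 kW = 1300 W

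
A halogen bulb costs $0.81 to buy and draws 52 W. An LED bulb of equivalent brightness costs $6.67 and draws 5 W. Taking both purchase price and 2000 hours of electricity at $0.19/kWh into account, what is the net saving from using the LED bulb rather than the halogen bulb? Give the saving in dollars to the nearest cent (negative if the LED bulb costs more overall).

halogen bulb: $0.81 + (52/1000) kW × 2000 h × $0.19 = $0.81 + $19.76 = $20.57
LED bulb: $6.67 + (5/1000) kW × 2000 h × $0.19 = $6.67 + $1.9 = $8.57
Saving = $20.57 − $8.57 = $12

$12.00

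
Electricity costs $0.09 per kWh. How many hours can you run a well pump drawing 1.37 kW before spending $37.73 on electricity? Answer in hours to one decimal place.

Energy available = $37.73 ÷ $0.09/kWh = 419.2222 kWh
Hours = 419.2222 kWh ÷ 1.37 kW = 306.0 h

306.0 h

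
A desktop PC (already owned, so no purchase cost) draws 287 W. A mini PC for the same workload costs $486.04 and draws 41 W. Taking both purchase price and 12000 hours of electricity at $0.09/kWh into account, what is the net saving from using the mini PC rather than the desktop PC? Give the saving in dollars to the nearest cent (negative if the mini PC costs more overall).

desktop PC: $0.00 + (287/1000) kW × 12000 h × $0.09 = $0.00 + $309.96 = $309.96
mini PC: $486.04 + (41/1000) kW × 12000 h × $0.09 = $486.04 + $44.28 = $530.32
Saving = $309.96 − $530.32 = −$220.36

-$220.36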